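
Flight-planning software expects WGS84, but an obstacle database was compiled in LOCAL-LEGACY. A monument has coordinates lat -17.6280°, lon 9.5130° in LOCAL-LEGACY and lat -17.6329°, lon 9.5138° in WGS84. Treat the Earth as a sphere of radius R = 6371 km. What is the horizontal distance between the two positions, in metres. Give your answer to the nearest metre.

Δφ = -17.6329° − -17.6280° = -0.0049°; Δλ = 9.5138° − 9.5130° = +0.0008°.
1° along a meridian = πR/180 = 111195 m.
ΔN = Δφ × 111195 = -544.9 m; ΔE = Δλ × 111195 × cos(-17.6280°) = +0.0008 × 111195 × 0.953043 = 84.8 m.
Distance = √(ΔE² + ΔN²) = √(84.8² + (-544.9)²) = 551.4 m.

551 m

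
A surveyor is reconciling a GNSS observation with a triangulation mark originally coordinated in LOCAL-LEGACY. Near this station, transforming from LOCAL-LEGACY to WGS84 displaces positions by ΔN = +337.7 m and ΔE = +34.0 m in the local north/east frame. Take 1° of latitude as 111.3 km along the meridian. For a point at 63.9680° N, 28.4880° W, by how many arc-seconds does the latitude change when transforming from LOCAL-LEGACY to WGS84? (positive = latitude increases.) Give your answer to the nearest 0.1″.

1° of latitude = 111.3 km, so Δφ = 337.7 / 111300 = 0.0030341° = 10.923″.

Δφ = 10.9″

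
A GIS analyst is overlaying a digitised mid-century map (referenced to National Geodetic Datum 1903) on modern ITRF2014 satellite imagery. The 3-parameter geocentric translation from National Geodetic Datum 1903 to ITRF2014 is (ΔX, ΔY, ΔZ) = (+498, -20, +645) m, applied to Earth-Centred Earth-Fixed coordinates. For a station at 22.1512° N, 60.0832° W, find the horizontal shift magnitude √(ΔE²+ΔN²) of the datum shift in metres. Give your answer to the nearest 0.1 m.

651.9 m

At φ = 22.1512°, λ = -60.0832°: sin φ = 0.377052, cos φ = 0.926192, sin λ = -0.866751, cos λ = 0.498742.
ΔE = −sin λ·ΔX + cos λ·ΔY = −(-0.866751)·(498) + (0.498742)·(-20) = 421.67 m.
ΔN = −sin φ cos λ·ΔX − sin φ sin λ·ΔY + cos φ·ΔZ = −(0.377052)(0.498742)(498) − (0.377052)(-0.866751)(-20) + (0.926192)(645) = 497.21 m.
Horizontal magnitude = √(ΔE² + ΔN²) = √(421.67² + 497.21²) = 651.93 m.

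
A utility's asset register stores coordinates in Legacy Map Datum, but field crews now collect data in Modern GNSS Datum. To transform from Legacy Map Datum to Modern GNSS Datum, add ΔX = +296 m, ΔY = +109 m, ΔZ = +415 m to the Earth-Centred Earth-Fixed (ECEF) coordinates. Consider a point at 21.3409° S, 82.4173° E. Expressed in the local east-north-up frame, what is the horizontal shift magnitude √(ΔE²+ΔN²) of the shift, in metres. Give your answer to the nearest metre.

521 m

The local east axis at (φ, λ) is (−sin λ, cos λ, 0), so ΔE = −sin(82.4173°)·296 + cos(82.4173°)·109 = -279.03 m.
The local north axis is (−sin φ cos λ, −sin φ sin λ, cos φ), giving ΔN = 14.214 + 39.320 + 386.544 = 440.08 m.
Horizontal magnitude = √(ΔE² + ΔN²) = √((-279.03)² + 440.08²) = 521.08 m.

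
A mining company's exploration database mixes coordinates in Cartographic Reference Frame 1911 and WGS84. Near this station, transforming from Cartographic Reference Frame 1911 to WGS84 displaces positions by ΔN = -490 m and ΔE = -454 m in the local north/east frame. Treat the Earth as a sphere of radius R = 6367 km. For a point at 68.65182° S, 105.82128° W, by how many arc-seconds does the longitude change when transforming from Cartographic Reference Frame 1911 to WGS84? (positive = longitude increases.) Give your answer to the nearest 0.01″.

Δλ = -40.40″

At latitude -68.65182°, cos φ = 0.364035.
One radian of longitude at latitude φ spans R cos φ, so Δλ = ΔE / (R cos φ) = -454.0 / (6367000 × 0.364035) = -1.9587e-04 rad = -40.402″.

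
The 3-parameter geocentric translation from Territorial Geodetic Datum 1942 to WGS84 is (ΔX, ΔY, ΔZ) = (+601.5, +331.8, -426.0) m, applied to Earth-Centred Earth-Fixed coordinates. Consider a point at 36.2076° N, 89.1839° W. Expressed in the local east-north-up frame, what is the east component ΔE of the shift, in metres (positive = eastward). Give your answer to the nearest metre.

The local east axis at (φ, λ) is (−sin λ, cos λ, 0), so ΔE = −sin(-89.1839°)·601.5 + cos(-89.1839°)·331.8 = 606.16 m.

ΔE = 606 m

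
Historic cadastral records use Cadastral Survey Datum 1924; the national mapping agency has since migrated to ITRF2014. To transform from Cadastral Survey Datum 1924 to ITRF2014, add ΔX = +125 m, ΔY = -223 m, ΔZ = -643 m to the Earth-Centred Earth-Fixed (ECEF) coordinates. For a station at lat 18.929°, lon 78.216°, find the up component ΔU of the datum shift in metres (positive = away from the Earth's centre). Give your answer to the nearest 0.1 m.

At φ = 18.929°, λ = 78.216°: sin φ = 0.324396, cos φ = 0.945921, sin λ = 0.978924, cos λ = 0.204223.
ΔU = cos φ cos λ·ΔX + cos φ sin λ·ΔY + sin φ·ΔZ = (0.945921)(0.204223)(125) + (0.945921)(0.978924)(-223) + (0.324396)(-643) = -390.93 m.

ΔU = -390.9 m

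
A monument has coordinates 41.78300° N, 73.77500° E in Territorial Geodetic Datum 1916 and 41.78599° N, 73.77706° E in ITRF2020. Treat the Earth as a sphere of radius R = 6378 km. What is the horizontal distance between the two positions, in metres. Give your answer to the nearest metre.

Δφ = 41.78599° − 41.78300° = +0.00299°; Δλ = 73.77706° − 73.77500° = +0.00206°.
1° along a meridian = πR/180 = 111317 m.
ΔN = Δφ × 111317 = 332.8 m; ΔE = Δλ × 111317 × cos(41.78300°) = +0.00206 × 111317 × 0.745674 = 171.0 m.
Distance = √(ΔE² + ΔN²) = √(171.0² + 332.8²) = 374.2 m.

374 m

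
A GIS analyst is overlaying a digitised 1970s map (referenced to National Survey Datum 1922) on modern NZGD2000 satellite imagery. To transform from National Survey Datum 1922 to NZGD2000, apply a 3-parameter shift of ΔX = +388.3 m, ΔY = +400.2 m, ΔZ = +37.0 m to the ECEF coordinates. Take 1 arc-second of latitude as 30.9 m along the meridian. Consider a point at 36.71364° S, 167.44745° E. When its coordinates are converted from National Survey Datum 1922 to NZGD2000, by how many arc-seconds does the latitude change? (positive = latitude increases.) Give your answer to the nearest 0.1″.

sin φ = -0.597816, cos φ = 0.801633, sin λ = 0.217335, cos λ = -0.976097.
North component: ΔN = −sin φ cos λ·ΔX − sin φ sin λ·ΔY + cos φ·ΔZ = −(-0.597816)(-0.976097)(388.3) − (-0.597816)(0.217335)(400.2) + (0.801633)(37.0) = -144.93 m.
1° of latitude spans 3600 × 30.90 = 111240 m, so Δφ = -144.93 / 111240 × 3600 = -4.690″.

Δφ = -4.7″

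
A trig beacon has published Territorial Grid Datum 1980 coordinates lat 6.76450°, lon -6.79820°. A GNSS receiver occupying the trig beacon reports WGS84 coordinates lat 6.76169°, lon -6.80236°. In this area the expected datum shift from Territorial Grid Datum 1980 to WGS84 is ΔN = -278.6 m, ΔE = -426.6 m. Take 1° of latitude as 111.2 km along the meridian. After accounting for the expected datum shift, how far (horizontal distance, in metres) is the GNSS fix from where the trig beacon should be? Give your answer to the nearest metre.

47 m

Observed coordinate differences: Δφ = -0.00281°, Δλ = -0.00416°.
Converting to metres (1° lat = 111200 m, cos φ = 0.993039): observed ΔN = -312.5 m, observed ΔE = -459.4 m.
Subtracting the expected shift leaves a residual of -312.5 − (-278.6) = -33.9 m north and -459.4 − (-426.6) = -32.8 m east.
Residual distance = √((-33.9)² + (-32.8)²) = 47.1 m.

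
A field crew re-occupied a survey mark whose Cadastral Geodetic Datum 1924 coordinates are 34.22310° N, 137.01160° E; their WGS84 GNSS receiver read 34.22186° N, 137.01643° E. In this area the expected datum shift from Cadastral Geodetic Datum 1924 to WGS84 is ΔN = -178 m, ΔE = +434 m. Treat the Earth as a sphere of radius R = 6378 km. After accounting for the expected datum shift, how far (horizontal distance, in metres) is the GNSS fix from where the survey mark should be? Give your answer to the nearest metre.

41 m

Observed coordinate differences: Δφ = -0.00124°, Δλ = +0.00483°.
Converting to metres (1° lat = 111317 m, cos φ = 0.826854): observed ΔN = -138.0 m, observed ΔE = 444.6 m.
Subtracting the expected shift leaves a residual of -138.0 − (-178) = 40.0 m north and 444.6 − (434) = 10.6 m east.
Residual distance = √(40.0² + 10.6²) = 41.3 m.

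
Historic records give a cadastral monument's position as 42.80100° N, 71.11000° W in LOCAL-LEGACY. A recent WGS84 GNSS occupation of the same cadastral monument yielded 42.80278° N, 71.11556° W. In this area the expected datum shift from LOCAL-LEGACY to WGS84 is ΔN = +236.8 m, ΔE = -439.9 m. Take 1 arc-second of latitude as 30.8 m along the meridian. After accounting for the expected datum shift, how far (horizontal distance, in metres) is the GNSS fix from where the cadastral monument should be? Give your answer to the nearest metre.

41 m

Observed coordinate differences: Δφ = +0.00178°, Δλ = -0.00556°.
Converting to metres (1° lat = 110880 m, cos φ = 0.733718): observed ΔN = 197.4 m, observed ΔE = -452.3 m.
Subtracting the expected shift leaves a residual of 197.4 − (236.8) = -39.4 m north and -452.3 − (-439.9) = -12.4 m east.
Residual distance = √((-39.4)² + (-12.4)²) = 41.3 m.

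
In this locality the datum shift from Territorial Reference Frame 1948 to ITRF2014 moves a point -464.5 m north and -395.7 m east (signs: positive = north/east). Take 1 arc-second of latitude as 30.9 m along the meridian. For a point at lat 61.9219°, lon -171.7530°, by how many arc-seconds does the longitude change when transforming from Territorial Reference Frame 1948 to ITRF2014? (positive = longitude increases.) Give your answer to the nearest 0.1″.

At latitude 61.9219°, cos φ = 0.470675.
1″ of longitude at this latitude = 30.90 × cos φ = 14.5438 m, so Δλ = -395.7 / 14.5438 = -27.207″.

Δλ = -27.2″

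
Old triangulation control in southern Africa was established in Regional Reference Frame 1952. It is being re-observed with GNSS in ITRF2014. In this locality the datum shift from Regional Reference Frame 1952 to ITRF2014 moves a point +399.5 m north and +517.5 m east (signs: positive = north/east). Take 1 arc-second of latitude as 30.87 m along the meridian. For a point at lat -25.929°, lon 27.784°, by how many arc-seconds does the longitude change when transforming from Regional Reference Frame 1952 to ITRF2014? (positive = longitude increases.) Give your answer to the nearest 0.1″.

At latitude -25.929°, cos φ = 0.899337.
1″ of longitude at this latitude = 30.87 × cos φ = 27.7625 m, so Δλ = 517.5 / 27.7625 = 18.640″.

Δλ = 18.6″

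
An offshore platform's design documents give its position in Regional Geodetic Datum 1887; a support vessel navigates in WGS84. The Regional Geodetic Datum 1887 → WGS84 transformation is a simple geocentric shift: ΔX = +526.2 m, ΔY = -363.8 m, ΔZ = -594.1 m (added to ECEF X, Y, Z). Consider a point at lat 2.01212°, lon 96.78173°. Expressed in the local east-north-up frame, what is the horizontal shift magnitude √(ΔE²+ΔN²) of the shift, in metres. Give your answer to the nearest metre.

At φ = 2.01212°, λ = 96.78173°: sin φ = 0.035111, cos φ = 0.999383, sin λ = 0.993003, cos λ = -0.118087.
ΔE = −sin λ·ΔX + cos λ·ΔY = −(0.993003)·(526.2) + (-0.118087)·(-363.8) = -479.56 m.
ΔN = −sin φ cos λ·ΔX − sin φ sin λ·ΔY + cos φ·ΔZ = −(0.035111)(-0.118087)(526.2) − (0.035111)(0.993003)(-363.8) + (0.999383)(-594.1) = -578.87 m.
Horizontal magnitude = √(ΔE² + ΔN²) = √((-479.56)² + (-578.87)²) = 751.71 m.

752 m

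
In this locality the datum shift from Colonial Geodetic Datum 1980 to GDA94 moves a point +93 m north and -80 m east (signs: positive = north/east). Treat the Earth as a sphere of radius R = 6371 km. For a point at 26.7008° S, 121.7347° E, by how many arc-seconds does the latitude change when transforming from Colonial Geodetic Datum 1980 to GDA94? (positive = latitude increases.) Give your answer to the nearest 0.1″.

Δφ = 3.0″

On a sphere of radius R, 1 rad of latitude = R, so Δφ = ΔN / R = 93.0 / 6371000 = 1.4597e-05 rad = 3.011″.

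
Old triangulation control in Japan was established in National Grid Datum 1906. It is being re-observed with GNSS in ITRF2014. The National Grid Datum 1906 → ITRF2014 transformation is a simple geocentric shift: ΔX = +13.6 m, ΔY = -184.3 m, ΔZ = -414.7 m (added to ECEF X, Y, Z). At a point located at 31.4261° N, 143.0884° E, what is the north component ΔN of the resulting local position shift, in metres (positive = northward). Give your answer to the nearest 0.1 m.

ΔN = -290.5 m

At φ = 31.4261°, λ = 143.0884°: sin φ = 0.521398, cos φ = 0.853313, sin λ = 0.600582, cos λ = -0.799563.
ΔN = −sin φ cos λ·ΔX − sin φ sin λ·ΔY + cos φ·ΔZ = −(0.521398)(-0.799563)(13.6) − (0.521398)(0.600582)(-184.3) + (0.853313)(-414.7) = -290.49 m.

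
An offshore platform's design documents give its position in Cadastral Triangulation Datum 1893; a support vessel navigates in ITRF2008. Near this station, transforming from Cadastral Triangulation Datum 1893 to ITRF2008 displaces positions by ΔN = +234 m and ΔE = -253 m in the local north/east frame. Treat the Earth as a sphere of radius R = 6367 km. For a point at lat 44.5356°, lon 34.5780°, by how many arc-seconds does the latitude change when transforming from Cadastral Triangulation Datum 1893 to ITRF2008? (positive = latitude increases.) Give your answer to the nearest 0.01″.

Δφ = 7.58″

On a sphere of radius R, 1 rad of latitude = R, so Δφ = ΔN / R = 234.0 / 6367000 = 3.6752e-05 rad = 7.581″.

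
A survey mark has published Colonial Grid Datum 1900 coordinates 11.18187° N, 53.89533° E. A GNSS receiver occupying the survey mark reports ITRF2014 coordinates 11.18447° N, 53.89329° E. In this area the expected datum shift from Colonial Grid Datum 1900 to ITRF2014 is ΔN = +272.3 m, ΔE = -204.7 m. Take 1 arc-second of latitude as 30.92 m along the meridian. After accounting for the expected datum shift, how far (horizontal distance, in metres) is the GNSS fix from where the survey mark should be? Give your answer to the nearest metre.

25 m

Observed coordinate differences: Δφ = +0.00260°, Δλ = -0.00204°.
Converting to metres (1° lat = 111312 m, cos φ = 0.981017): observed ΔN = 289.4 m, observed ΔE = -222.8 m.
Subtracting the expected shift leaves a residual of 289.4 − (272.3) = 17.1 m north and -222.8 − (-204.7) = -18.1 m east.
Residual distance = √(17.1² + (-18.1)²) = 24.9 m.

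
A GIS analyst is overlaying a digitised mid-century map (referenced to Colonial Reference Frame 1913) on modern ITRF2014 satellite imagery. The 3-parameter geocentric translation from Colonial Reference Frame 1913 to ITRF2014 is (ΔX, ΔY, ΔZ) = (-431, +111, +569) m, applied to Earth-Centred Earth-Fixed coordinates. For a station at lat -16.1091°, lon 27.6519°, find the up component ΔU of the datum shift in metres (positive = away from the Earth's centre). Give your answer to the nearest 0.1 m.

ΔU = -475.2 m

The local up (radial) axis is (cos φ cos λ, cos φ sin λ, sin φ), giving ΔU = -366.782 + 49.492 − 157.879 = -475.17 m.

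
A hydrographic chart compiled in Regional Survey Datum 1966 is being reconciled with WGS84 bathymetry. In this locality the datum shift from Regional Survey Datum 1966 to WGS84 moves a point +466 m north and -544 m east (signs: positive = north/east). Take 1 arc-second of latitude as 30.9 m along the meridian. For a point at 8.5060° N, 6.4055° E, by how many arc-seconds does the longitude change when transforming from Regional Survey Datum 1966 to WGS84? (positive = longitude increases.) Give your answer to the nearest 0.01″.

At latitude 8.5060°, cos φ = 0.989000.
1″ of longitude at this latitude = 30.90 × cos φ = 30.5601 m, so Δλ = -544.0 / 30.5601 = -17.801″.

Δλ = -17.80″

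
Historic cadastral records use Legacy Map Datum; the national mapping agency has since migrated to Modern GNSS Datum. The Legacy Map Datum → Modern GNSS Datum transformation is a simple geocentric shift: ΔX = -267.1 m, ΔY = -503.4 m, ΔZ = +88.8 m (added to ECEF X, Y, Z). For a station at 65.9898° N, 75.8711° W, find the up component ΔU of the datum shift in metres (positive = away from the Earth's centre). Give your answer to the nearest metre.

ΔU = 253 m

The local up (radial) axis is (cos φ cos λ, cos φ sin λ, sin φ), giving ΔU = -26.530 + 198.637 + 81.116 = 253.22 m.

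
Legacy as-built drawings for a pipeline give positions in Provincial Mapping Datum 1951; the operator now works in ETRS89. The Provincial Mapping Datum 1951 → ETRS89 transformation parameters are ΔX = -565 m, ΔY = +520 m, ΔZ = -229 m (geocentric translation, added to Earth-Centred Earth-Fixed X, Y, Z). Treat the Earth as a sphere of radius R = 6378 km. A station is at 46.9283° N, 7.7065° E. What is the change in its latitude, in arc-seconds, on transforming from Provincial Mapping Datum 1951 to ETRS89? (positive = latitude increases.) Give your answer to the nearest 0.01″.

Δφ = 6.52″

sin φ = 0.730500, cos φ = 0.682913, sin λ = 0.134099, cos λ = 0.990968.
North component: ΔN = −sin φ cos λ·ΔX − sin φ sin λ·ΔY + cos φ·ΔZ = −(0.730500)(0.990968)(-565) − (0.730500)(0.134099)(520) + (0.682913)(-229) = 201.68 m.
1° of latitude spans πR/180 = 111317 m, so Δφ = 201.68 / 111317 × 3600 = 6.522″.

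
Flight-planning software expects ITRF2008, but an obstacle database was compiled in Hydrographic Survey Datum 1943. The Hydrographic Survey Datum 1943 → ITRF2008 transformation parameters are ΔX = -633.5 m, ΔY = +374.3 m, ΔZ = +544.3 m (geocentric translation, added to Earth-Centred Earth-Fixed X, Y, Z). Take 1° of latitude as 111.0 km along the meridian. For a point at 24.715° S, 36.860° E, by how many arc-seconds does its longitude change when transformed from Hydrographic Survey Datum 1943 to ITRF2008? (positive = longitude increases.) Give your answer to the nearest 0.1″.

Δλ = 24.3″

sin φ = -0.418105, cos φ = 0.908399, sin λ = 0.599862, cos λ = 0.800104.
East component: ΔE = −sin λ·ΔX + cos λ·ΔY = −(0.599862)(-633.5) + (0.800104)(374.3) = 679.49 m.
1° of latitude spans 111000 m; at latitude φ, 1° of longitude spans that × cos φ = 100832.3 m, so Δλ = 679.49 / 100832.3 × 3600 = 24.260″.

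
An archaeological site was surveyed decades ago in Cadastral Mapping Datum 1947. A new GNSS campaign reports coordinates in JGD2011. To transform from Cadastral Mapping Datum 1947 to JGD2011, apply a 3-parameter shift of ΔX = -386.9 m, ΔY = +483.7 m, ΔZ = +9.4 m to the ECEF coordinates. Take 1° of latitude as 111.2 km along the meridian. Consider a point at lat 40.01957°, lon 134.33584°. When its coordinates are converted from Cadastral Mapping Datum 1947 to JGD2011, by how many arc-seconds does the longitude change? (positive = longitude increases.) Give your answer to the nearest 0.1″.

Δλ = -2.6″

sin φ = 0.643049, cos φ = 0.765825, sin λ = 0.715256, cos λ = -0.698863.
East component: ΔE = −sin λ·ΔX + cos λ·ΔY = −(0.715256)(-386.9) + (-0.698863)(483.7) = -61.31 m.
1° of latitude spans 111200 m; at latitude φ, 1° of longitude spans that × cos φ = 85159.7 m, so Δλ = -61.31 / 85159.7 × 3600 = -2.592″.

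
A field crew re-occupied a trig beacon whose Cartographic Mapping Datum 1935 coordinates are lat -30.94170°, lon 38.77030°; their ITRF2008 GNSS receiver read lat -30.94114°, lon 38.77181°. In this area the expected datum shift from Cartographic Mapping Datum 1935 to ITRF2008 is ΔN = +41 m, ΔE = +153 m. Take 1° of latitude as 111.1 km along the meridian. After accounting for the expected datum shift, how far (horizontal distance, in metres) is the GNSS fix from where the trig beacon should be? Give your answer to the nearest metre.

Observed coordinate differences: Δφ = +0.00056°, Δλ = +0.00151°.
Converting to metres (1° lat = 111100 m, cos φ = 0.857691): observed ΔN = 62.2 m, observed ΔE = 143.9 m.
Subtracting the expected shift leaves a residual of 62.2 − (41) = 21.2 m north and 143.9 − (153) = -9.1 m east.
Residual distance = √(21.2² + (-9.1)²) = 23.1 m.

23 m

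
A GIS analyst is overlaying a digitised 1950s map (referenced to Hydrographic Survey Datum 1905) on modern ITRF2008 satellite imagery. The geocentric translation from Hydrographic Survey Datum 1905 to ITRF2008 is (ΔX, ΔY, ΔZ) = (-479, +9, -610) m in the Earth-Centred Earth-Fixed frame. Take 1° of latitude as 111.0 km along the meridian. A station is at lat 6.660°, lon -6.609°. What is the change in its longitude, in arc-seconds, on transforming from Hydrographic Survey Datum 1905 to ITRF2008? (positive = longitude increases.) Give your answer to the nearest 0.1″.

sin φ = 0.115977, cos φ = 0.993252, sin λ = -0.115093, cos λ = 0.993355.
East component: ΔE = −sin λ·ΔX + cos λ·ΔY = −(-0.115093)(-479) + (0.993355)(9) = -46.19 m.
1° of latitude spans 111000 m; at latitude φ, 1° of longitude spans that × cos φ = 110251.0 m, so Δλ = -46.19 / 110251.0 × 3600 = -1.508″.

Δλ = -1.5″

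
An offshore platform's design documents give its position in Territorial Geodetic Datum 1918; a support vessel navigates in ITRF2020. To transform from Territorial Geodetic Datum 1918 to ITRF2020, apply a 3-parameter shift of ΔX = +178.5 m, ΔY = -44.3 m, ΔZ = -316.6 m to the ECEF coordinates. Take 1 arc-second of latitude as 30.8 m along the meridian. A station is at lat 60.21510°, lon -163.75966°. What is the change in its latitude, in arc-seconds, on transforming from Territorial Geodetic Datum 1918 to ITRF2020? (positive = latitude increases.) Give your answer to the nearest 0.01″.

sin φ = 0.867896, cos φ = 0.496745, sin λ = -0.279667, cos λ = -0.960097.
North component: ΔN = −sin φ cos λ·ΔX − sin φ sin λ·ΔY + cos φ·ΔZ = −(0.867896)(-0.960097)(178.5) − (0.867896)(-0.279667)(-44.3) + (0.496745)(-316.6) = -19.28 m.
1° of latitude spans 3600 × 30.80 = 110880 m, so Δφ = -19.28 / 110880 × 3600 = -0.626″.

Δφ = -0.63″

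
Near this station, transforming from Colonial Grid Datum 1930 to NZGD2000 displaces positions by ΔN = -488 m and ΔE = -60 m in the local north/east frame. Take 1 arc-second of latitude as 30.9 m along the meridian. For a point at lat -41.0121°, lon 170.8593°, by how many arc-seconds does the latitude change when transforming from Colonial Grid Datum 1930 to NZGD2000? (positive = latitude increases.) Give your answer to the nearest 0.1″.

1″ of latitude = 30.90 m, so Δφ = -488.0 / 30.90 = -15.793″.

Δφ = -15.8″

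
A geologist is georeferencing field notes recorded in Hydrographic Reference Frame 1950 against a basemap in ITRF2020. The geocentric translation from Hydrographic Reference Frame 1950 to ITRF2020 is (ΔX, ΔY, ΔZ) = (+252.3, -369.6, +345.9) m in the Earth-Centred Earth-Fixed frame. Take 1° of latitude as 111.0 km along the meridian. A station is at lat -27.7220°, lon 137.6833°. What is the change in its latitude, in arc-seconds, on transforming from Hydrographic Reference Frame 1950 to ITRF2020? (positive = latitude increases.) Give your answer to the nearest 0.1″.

sin φ = -0.465182, cos φ = 0.885215, sin λ = 0.673228, cos λ = -0.739435.
North component: ΔN = −sin φ cos λ·ΔX − sin φ sin λ·ΔY + cos φ·ΔZ = −(-0.465182)(-0.739435)(252.3) − (-0.465182)(0.673228)(-369.6) + (0.885215)(345.9) = 103.66 m.
1° of latitude spans 111000 m, so Δφ = 103.66 / 111000 × 3600 = 3.362″.

Δφ = 3.4″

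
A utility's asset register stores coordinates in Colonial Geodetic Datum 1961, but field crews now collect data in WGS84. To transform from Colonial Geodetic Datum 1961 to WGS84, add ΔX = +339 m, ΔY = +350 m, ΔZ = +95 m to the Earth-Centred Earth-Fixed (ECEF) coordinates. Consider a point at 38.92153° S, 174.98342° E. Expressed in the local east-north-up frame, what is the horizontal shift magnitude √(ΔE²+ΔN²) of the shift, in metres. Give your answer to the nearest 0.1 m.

At φ = -38.92153°, λ = 174.98342°: sin φ = -0.628255, cos φ = 0.778007, sin λ = 0.087444, cos λ = -0.996169.
ΔE = −sin λ·ΔX + cos λ·ΔY = −(0.087444)·(339) + (-0.996169)·(350) = -378.30 m.
ΔN = −sin φ cos λ·ΔX − sin φ sin λ·ΔY + cos φ·ΔZ = −(-0.628255)(-0.996169)(339) − (-0.628255)(0.087444)(350) + (0.778007)(95) = -119.02 m.
Horizontal magnitude = √(ΔE² + ΔN²) = √((-378.30)² + (-119.02)²) = 396.59 m.

396.6 m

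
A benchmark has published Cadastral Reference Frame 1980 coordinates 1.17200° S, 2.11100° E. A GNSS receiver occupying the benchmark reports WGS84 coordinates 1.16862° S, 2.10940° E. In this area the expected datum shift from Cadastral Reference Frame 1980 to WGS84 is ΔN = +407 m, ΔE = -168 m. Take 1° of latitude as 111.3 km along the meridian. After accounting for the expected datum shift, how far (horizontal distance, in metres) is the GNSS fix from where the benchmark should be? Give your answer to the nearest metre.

32 m

Observed coordinate differences: Δφ = +0.00338°, Δλ = -0.00160°.
Converting to metres (1° lat = 111300 m, cos φ = 0.999791): observed ΔN = 376.2 m, observed ΔE = -178.0 m.
Subtracting the expected shift leaves a residual of 376.2 − (407) = -30.8 m north and -178.0 − (-168) = -10.0 m east.
Residual distance = √((-30.8)² + (-10.0)²) = 32.4 m.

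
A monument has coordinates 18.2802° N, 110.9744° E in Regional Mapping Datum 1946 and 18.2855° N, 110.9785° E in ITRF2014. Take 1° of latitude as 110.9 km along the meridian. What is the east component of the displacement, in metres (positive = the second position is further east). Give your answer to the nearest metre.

ΔE = 432 m

Δφ = 18.2855° − 18.2802° = +0.0053°; Δλ = 110.9785° − 110.9744° = +0.0041°.
ΔN = Δφ × 110900 = 587.8 m; ΔE = Δλ × 110900 × cos(18.2802°) = +0.0041 × 110900 × 0.949534 = 431.7 m.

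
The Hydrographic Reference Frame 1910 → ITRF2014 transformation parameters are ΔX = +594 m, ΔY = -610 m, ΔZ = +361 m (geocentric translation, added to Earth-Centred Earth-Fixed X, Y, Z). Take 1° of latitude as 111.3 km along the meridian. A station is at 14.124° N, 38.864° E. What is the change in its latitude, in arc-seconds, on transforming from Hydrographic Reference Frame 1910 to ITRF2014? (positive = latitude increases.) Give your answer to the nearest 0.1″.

Δφ = 10.7″

sin φ = 0.244021, cos φ = 0.969770, sin λ = 0.627474, cos λ = 0.778638.
North component: ΔN = −sin φ cos λ·ΔX − sin φ sin λ·ΔY + cos φ·ΔZ = −(0.244021)(0.778638)(594) − (0.244021)(0.627474)(-610) + (0.969770)(361) = 330.63 m.
1° of latitude spans 111300 m, so Δφ = 330.63 / 111300 × 3600 = 10.694″.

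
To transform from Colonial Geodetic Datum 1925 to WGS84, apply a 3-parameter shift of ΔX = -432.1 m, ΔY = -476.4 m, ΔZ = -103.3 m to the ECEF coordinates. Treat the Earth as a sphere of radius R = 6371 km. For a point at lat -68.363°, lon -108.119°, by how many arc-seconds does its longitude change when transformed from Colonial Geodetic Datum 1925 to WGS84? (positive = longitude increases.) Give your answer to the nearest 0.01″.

Δλ = -23.05″

sin φ = -0.929539, cos φ = 0.368725, sin λ = -0.950413, cos λ = -0.310992.
East component: ΔE = −sin λ·ΔX + cos λ·ΔY = −(-0.950413)(-432.1) + (-0.310992)(-476.4) = -262.52 m.
1° of latitude spans πR/180 = 111195 m; at latitude φ, 1° of longitude spans that × cos φ = 41000.3 m, so Δλ = -262.52 / 41000.3 × 3600 = -23.050″.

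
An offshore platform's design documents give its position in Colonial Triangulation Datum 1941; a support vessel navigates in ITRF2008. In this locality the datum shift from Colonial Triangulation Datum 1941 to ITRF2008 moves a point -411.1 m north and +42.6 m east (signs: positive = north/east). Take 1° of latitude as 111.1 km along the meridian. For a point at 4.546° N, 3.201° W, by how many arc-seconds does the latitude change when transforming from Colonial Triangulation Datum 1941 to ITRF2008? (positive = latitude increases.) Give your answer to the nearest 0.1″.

Δφ = -13.3″

1° of latitude = 111.1 km, so Δφ = -411.1 / 111100 = -0.0037003° = -13.321″.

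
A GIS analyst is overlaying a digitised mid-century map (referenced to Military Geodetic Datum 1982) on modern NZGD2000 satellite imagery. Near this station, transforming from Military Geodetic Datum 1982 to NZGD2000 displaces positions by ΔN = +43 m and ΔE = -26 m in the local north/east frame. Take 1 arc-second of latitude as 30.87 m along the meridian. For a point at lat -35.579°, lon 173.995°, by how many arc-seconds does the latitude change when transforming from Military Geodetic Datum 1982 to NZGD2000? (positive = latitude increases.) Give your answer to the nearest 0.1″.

1″ of latitude = 30.87 m, so Δφ = 43.0 / 30.87 = 1.393″.

Δφ = 1.4″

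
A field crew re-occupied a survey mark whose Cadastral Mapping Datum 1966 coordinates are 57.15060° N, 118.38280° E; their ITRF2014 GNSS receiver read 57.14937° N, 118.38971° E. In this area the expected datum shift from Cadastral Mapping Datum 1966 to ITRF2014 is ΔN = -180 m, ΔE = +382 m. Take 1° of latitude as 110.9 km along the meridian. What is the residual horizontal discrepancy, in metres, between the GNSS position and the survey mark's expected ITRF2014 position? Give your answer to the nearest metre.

55 m

Observed coordinate differences: Δφ = -0.00123°, Δλ = +0.00691°.
Converting to metres (1° lat = 110900 m, cos φ = 0.542433): observed ΔN = -136.4 m, observed ΔE = 415.7 m.
Subtracting the expected shift leaves a residual of -136.4 − (-180) = 43.6 m north and 415.7 − (382) = 33.7 m east.
Residual distance = √(43.6² + 33.7²) = 55.1 m.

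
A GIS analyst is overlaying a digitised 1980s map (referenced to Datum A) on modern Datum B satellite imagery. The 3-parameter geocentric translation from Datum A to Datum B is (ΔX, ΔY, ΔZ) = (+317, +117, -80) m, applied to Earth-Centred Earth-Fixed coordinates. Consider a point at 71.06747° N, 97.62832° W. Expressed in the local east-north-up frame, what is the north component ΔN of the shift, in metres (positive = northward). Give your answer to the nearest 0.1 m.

ΔN = 123.5 m

At φ = 71.06747°, λ = -97.62832°: sin φ = 0.945901, cos φ = 0.324455, sin λ = -0.991150, cos λ = -0.132746.
ΔN = −sin φ cos λ·ΔX − sin φ sin λ·ΔY + cos φ·ΔZ = −(0.945901)(-0.132746)(317) − (0.945901)(-0.991150)(117) + (0.324455)(-80) = 123.54 m.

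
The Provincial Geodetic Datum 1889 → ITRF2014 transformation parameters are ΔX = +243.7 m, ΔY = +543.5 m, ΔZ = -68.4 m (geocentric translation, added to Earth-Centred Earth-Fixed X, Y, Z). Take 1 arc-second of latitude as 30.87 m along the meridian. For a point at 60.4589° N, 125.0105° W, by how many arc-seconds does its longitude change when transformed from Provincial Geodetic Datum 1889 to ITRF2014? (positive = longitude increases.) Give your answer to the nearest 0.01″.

Δλ = -7.37″

sin φ = 0.870002, cos φ = 0.493048, sin λ = -0.819047, cos λ = -0.573727.
East component: ΔE = −sin λ·ΔX + cos λ·ΔY = −(-0.819047)(243.7) + (-0.573727)(543.5) = -112.22 m.
1° of latitude spans 3600 × 30.87 = 111132 m; at latitude φ, 1° of longitude spans that × cos φ = 54793.4 m, so Δλ = -112.22 / 54793.4 × 3600 = -7.373″.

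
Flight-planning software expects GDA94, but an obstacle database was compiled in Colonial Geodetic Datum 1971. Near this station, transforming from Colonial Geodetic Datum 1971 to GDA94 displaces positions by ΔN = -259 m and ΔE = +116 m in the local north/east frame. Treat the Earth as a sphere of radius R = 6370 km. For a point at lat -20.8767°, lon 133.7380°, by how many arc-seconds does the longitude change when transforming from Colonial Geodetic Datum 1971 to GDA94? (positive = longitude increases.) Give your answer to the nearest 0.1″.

Δλ = 4.0″

At latitude -20.8767°, cos φ = 0.934349.
One radian of longitude at latitude φ spans R cos φ, so Δλ = ΔE / (R cos φ) = 116.0 / (6370000 × 0.934349) = 1.9490e-05 rad = 4.020″.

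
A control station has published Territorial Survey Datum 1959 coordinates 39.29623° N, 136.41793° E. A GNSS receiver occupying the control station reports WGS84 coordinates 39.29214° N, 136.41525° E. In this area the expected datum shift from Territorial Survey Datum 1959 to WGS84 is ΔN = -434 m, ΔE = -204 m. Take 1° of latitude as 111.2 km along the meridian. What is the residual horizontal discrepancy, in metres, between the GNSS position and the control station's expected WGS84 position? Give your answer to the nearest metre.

34 m

Observed coordinate differences: Δφ = -0.00409°, Δλ = -0.00268°.
Converting to metres (1° lat = 111200 m, cos φ = 0.773882): observed ΔN = -454.8 m, observed ΔE = -230.6 m.
Subtracting the expected shift leaves a residual of -454.8 − (-434) = -20.8 m north and -230.6 − (-204) = -26.6 m east.
Residual distance = √((-20.8)² + (-26.6)²) = 33.8 m.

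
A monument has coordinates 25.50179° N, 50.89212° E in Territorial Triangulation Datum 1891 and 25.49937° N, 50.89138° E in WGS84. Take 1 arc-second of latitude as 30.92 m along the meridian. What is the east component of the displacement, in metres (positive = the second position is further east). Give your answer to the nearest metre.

Δφ = 25.49937° − 25.50179° = -0.00242°; Δλ = 50.89138° − 50.89212° = -0.00074°.
1° of latitude = 3600 × 30.92 = 111312 m.
ΔN = Δφ × 111312 = -269.4 m; ΔE = Δλ × 111312 × cos(25.50179°) = -0.00074 × 111312 × 0.902572 = -74.3 m.

ΔE = -74 m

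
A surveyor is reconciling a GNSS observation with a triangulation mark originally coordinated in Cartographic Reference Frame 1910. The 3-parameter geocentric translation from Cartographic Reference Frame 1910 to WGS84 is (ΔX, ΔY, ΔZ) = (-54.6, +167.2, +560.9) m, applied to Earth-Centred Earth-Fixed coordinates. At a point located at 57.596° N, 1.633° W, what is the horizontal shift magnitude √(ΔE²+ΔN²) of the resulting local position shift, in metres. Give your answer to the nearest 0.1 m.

387.8 m

At φ = 57.596°, λ = -1.633°: sin φ = 0.844291, cos φ = 0.535886, sin λ = -0.028497, cos λ = 0.999594.
ΔE = −sin λ·ΔX + cos λ·ΔY = −(-0.028497)·(-54.6) + (0.999594)·(167.2) = 165.58 m.
ΔN = −sin φ cos λ·ΔX − sin φ sin λ·ΔY + cos φ·ΔZ = −(0.844291)(0.999594)(-54.6) − (0.844291)(-0.028497)(167.2) + (0.535886)(560.9) = 350.68 m.
Horizontal magnitude = √(ΔE² + ΔN²) = √(165.58² + 350.68²) = 387.80 m.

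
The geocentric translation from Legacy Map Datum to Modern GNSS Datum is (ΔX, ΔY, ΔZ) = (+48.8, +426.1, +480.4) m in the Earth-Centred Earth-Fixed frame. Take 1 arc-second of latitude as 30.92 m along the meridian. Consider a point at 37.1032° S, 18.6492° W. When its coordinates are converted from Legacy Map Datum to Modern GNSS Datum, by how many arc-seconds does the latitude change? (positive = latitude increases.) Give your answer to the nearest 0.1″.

Δφ = 10.6″

sin φ = -0.603253, cos φ = 0.797550, sin λ = -0.319773, cos λ = 0.947494.
North component: ΔN = −sin φ cos λ·ΔX − sin φ sin λ·ΔY + cos φ·ΔZ = −(-0.603253)(0.947494)(48.8) − (-0.603253)(-0.319773)(426.1) + (0.797550)(480.4) = 328.84 m.
1° of latitude spans 3600 × 30.92 = 111312 m, so Δφ = 328.84 / 111312 × 3600 = 10.635″.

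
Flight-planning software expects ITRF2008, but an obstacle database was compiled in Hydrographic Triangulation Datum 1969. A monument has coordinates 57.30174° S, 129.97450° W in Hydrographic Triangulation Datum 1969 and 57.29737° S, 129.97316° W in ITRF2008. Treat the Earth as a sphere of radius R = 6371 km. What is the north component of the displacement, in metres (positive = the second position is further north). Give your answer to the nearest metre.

ΔN = 486 m

Δφ = -57.29737° − -57.30174° = +0.00437°; Δλ = -129.97316° − -129.97450° = +0.00134°.
1° along a meridian = πR/180 = 111195 m.
ΔN = Δφ × 111195 = 485.9 m; ΔE = Δλ × 111195 × cos(-57.30174°) = +0.00134 × 111195 × 0.540215 = 80.5 m.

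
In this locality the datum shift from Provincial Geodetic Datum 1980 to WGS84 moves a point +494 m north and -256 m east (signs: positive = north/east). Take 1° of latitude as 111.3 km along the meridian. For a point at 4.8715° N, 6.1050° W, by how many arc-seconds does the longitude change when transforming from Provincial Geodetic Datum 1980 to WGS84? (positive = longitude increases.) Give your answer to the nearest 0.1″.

At latitude 4.8715°, cos φ = 0.996388.
1° of longitude at this latitude = 111.3 × cos φ = 110.90 km, so Δλ = -256.0 / 110897.9 = -0.0023084° = -8.310″.

Δλ = -8.3″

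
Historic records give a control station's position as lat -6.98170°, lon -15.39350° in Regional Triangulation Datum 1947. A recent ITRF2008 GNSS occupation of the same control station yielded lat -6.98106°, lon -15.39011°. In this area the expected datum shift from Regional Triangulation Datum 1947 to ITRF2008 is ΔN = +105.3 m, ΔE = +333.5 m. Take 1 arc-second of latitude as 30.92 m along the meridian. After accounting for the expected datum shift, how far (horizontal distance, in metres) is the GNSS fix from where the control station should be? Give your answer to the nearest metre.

53 m

Observed coordinate differences: Δφ = +0.00064°, Δλ = +0.00339°.
Converting to metres (1° lat = 111312 m, cos φ = 0.992585): observed ΔN = 71.2 m, observed ΔE = 374.5 m.
Subtracting the expected shift leaves a residual of 71.2 − (105.3) = -34.1 m north and 374.5 − (333.5) = 41.0 m east.
Residual distance = √((-34.1)² + 41.0²) = 53.3 m.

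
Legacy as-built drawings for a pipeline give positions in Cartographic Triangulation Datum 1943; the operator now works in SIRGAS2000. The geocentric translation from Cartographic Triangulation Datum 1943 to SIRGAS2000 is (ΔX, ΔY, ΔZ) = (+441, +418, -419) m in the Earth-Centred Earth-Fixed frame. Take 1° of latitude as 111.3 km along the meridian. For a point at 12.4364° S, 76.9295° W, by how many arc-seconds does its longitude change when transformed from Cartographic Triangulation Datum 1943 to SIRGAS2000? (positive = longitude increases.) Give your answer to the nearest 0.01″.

Δλ = 17.36″

sin φ = -0.215356, cos φ = 0.976536, sin λ = -0.974093, cos λ = 0.226150.
East component: ΔE = −sin λ·ΔX + cos λ·ΔY = −(-0.974093)(441) + (0.226150)(418) = 524.11 m.
1° of latitude spans 111300 m; at latitude φ, 1° of longitude spans that × cos φ = 108688.4 m, so Δλ = 524.11 / 108688.4 × 3600 = 17.360″.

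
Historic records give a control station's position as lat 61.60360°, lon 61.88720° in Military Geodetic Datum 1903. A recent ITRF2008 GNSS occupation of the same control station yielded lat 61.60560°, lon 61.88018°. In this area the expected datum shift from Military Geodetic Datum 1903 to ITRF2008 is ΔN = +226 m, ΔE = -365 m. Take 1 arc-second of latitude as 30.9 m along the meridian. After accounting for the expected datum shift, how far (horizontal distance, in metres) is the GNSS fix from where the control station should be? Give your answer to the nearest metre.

Observed coordinate differences: Δφ = +0.00200°, Δλ = -0.00702°.
Converting to metres (1° lat = 111240 m, cos φ = 0.475569): observed ΔN = 222.5 m, observed ΔE = -371.4 m.
Subtracting the expected shift leaves a residual of 222.5 − (226) = -3.5 m north and -371.4 − (-365) = -6.4 m east.
Residual distance = √((-3.5)² + (-6.4)²) = 7.3 m.

7 m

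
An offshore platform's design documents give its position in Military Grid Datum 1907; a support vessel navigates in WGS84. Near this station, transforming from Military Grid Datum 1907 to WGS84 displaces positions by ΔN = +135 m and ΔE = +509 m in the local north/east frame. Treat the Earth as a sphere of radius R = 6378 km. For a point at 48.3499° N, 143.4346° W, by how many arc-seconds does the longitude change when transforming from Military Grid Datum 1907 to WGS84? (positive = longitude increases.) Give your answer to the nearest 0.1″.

Δλ = 24.8″

At latitude 48.3499°, cos φ = 0.664580.
One radian of longitude at latitude φ spans R cos φ, so Δλ = ΔE / (R cos φ) = 509.0 / (6378000 × 0.664580) = 1.2008e-04 rad = 24.769″.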